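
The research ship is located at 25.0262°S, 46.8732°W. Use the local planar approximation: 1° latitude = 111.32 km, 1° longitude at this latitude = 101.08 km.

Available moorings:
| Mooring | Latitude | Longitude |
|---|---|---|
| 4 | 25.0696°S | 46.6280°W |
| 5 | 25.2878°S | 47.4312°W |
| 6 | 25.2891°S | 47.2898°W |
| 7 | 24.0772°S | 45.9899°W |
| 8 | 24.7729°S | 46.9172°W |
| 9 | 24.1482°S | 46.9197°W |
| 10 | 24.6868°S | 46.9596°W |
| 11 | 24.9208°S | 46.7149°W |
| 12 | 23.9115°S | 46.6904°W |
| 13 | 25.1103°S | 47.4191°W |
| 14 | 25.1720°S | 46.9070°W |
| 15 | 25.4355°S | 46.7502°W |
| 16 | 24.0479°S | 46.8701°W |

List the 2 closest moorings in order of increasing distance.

Distances from 25.0262°S, 46.8732°W:
4: 25.2513 km
5: 63.4768 km
6: 51.2811 km
7: 138.3185 km
8: 28.5460 km
9: 97.8519 km
10: 38.7782 km
11: 19.8418 km
12: 125.4566 km
13: 55.9681 km
14: 16.5861 km
15: 47.2291 km
16: 108.9048 km
Sorted: 14 (16.5861 km) < 11 (19.8418 km) < 4 (25.2513 km) < 8 (28.5460 km) < …

14, 11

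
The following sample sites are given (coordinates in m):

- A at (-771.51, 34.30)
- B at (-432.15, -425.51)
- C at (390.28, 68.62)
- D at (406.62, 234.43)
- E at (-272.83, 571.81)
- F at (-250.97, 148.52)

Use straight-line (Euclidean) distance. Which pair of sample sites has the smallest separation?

Pairwise distances:
A–B: √((339.36)² + (-459.81)²) = √(115165.2096 + 211425.2361) = 571.48 m
A–C: √((1161.79)² + (34.32)²) = √(1349756.0041 + 1177.8624) = 1162.30 m
A–D: √((1178.13)² + (200.13)²) = √(1387990.2969 + 40052.0169) = 1195.01 m
A–E: √((498.68)² + (537.51)²) = √(248681.7424 + 288917.0001) = 733.21 m
A–F: √((520.54)² + (114.22)²) = √(270961.8916 + 13046.2084) = 532.92 m
B–C: √((822.43)² + (494.13)²) = √(676391.1049 + 244164.4569) = 959.46 m
B–D: √((838.77)² + (659.94)²) = √(703535.1129 + 435520.8036) = 1067.27 m
B–E: √((159.32)² + (997.32)²) = √(25382.8624 + 994647.1824) = 1009.97 m
B–F: √((181.18)² + (574.03)²) = √(32826.1924 + 329510.4409) = 601.94 m
C–D: √((16.34)² + (165.81)²) = √(266.9956 + 27492.9561) = 166.61 m
C–E: √((-663.11)² + (503.19)²) = √(439714.8721 + 253200.1761) = 832.42 m
C–F: √((-641.25)² + (79.90)²) = √(411201.5625 + 6384.0100) = 646.21 m
D–E: √((-679.45)² + (337.38)²) = √(461652.3025 + 113825.2644) = 758.60 m
D–F: √((-657.59)² + (-85.91)²) = √(432424.6081 + 7380.5281) = 663.18 m
E–F: √((21.86)² + (-423.29)²) = √(477.8596 + 179174.4241) = 423.85 m
Closest pair: C–D at 166.61 m.

C and D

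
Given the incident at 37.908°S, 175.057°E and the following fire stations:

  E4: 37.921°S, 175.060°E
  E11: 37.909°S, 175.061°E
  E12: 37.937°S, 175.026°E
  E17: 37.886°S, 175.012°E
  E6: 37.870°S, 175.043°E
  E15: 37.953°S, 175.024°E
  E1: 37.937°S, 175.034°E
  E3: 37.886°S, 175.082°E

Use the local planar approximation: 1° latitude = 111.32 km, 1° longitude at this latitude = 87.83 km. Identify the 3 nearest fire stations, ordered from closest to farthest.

E11, E4, E3

Distances from 37.908°S, 175.057°E:
E4: 1.471 km
E11: 0.369 km
E12: 4.223 km
E17: 4.650 km
E6: 4.405 km
E15: 5.787 km
E1: 3.808 km
E3: 3.289 km
Sorted: E11 (0.369 km) < E4 (1.471 km) < E3 (3.289 km) < E1 (3.808 km) < E12 (4.223 km) < …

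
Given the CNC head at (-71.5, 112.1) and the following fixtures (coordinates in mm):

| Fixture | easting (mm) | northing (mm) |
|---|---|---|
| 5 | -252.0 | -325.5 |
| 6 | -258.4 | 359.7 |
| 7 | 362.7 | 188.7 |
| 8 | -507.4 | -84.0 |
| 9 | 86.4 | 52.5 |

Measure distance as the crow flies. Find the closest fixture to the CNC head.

Distances from (-71.5, 112.1):
5: 473.4 mm
6: 310.2 mm
7: 440.9 mm
8: 478.0 mm
9: 168.8 mm
Minimum: 9 at 168.8 mm.

9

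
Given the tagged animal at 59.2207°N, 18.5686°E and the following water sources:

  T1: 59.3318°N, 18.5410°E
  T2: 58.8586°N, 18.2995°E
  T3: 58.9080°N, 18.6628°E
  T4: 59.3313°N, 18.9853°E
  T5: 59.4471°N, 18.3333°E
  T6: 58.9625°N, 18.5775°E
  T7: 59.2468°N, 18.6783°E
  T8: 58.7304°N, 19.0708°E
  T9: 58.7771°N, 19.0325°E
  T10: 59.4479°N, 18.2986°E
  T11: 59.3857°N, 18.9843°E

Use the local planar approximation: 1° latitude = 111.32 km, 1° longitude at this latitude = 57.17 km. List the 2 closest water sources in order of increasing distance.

T7, T1

Distances from 59.2207°N, 18.5686°E:
T1: 12.4679 km
T2: 43.1450 km
T3: 35.2239 km
T4: 26.8162 km
T5: 28.5682 km
T6: 28.7473 km
T7: 6.9119 km
T8: 61.6710 km
T9: 56.0527 km
T10: 29.6302 km
T11: 30.0363 km
Sorted: T7 (6.9119 km) < T1 (12.4679 km) < T4 (26.8162 km) < T5 (28.5682 km) < …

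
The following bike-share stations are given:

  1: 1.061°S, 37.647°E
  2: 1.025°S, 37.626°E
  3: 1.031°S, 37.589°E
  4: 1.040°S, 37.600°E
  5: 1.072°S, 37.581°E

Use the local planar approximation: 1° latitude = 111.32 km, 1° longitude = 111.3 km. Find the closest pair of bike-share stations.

Pairwise distances:
3–4: √((-0.009·111.32)² + (0.011·111.3)²) = √(1.00376 + 1.49891) = 1.582 km
2–4: √((-0.015·111.32)² + (-0.026·111.3)²) = √(2.78823 + 8.37408) = 3.341 km
4–5: √((-0.032·111.32)² + (-0.019·111.3)²) = √(12.68955 + 4.47196) = 4.143 km
2–3: √((-0.006·111.32)² + (-0.037·111.3)²) = √(0.44612 + 16.95875) = 4.172 km
1–2: √((0.036·111.32)² + (-0.021·111.3)²) = √(16.06022 + 5.46297) = 4.639 km
3–5: √((-0.041·111.32)² + (-0.008·111.3)²) = √(20.83119 + 0.79281) = 4.650 km
1–4: √((0.021·111.32)² + (-0.047·111.3)²) = √(5.46493 + 27.36441) = 5.730 km
2–5: √((-0.047·111.32)² + (-0.045·111.3)²) = √(27.37424 + 25.08507) = 7.243 km
1–3: √((0.030·111.32)² + (-0.058·111.3)²) = √(11.15293 + 41.67219) = 7.268 km
1–5: √((-0.011·111.32)² + (-0.066·111.3)²) = √(1.49945 + 53.96078) = 7.447 km
Closest pair: 3–4 at 1.582 km.

3 and 4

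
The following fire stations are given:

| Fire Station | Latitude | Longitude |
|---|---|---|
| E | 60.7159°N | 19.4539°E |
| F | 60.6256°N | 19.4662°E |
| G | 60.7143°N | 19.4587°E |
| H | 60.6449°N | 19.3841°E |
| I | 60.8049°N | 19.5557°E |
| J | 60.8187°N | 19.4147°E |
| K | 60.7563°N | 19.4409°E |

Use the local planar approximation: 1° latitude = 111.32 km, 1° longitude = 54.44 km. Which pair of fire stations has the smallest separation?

E and G

Pairwise distances:
E–F: 10.0745 km
E–G: 0.3162 km
E–H: 8.7697 km
E–I: 11.3522 km
E–J: 11.6410 km
E–K: 4.5527 km
F–G: 9.8825 km
F–H: 4.9591 km
F–I: 20.5458 km
F–J: 21.6780 km
F–K: 14.6146 km
G–H: 8.7280 km
G–I: 11.3844 km
G–J: 11.8661 km
G–K: 4.7748 km
H–I: 20.1124 km
H–J: 19.4190 km
H–K: 12.7808 km
I–J: 7.8283 km
I–K: 8.2661 km
J–K: 7.0913 km
Closest pair: E–G at 0.3162 km.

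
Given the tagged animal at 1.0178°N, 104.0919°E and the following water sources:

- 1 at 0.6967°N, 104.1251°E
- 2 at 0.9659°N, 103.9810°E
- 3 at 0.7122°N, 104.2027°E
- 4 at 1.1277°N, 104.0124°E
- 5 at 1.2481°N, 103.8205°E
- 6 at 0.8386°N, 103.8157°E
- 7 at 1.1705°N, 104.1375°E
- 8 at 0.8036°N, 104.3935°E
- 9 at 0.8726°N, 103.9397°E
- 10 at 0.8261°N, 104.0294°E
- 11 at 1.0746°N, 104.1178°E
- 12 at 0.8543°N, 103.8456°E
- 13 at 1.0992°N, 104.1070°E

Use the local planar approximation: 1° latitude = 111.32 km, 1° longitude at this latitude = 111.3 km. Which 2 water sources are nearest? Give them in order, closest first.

11, 13

Distances from 1.0178°N, 104.0919°E:
1: √((-0.3211·111.32)² + (0.0332·111.3)²) = √(1277.694445 + 13.654207) = 35.9353 km
2: √((-0.0519·111.32)² + (-0.1109·111.3)²) = √(33.379599 + 152.353846) = 13.6284 km
3: √((-0.3056·111.32)² + (0.1108·111.3)²) = √(1157.319032 + 152.079211) = 36.1856 km
4: √((0.1099·111.32)² + (-0.0795·111.3)²) = √(149.672420 + 78.293298) = 15.0985 km
5: √((0.2303·111.32)² + (-0.2714·111.3)²) = √(657.255564 + 912.451975) = 39.6195 km
6: √((-0.1792·111.32)² + (-0.2762·111.3)²) = √(397.944408 + 945.012770) = 36.6464 km
7: √((0.1527·111.32)² + (0.0456·111.3)²) = √(288.951178 + 25.758467) = 17.7401 km
8: √((-0.2142·111.32)² + (0.3016·111.3)²) = √(568.571816 + 1126.815995) = 41.1751 km
9: √((-0.1452·111.32)² + (-0.1522·111.3)²) = √(261.264034 + 286.958857) = 23.4142 km
10: √((-0.1917·111.32)² + (-0.0625·111.3)²) = √(455.397478 + 48.389414) = 22.4452 km
11: √((0.0568·111.32)² + (0.0259·111.3)²) = √(39.980025 + 8.309786) = 6.9491 km
12: √((-0.1635·111.32)² + (-0.2463·111.3)²) = √(331.269849 + 751.482986) = 32.9052 km
13: √((0.0814·111.32)² + (0.0151·111.3)²) = √(82.109840 + 2.824517) = 9.2160 km
Sorted: 11 (6.9491 km) < 13 (9.2160 km) < 2 (13.6284 km) < 4 (15.0985 km) < …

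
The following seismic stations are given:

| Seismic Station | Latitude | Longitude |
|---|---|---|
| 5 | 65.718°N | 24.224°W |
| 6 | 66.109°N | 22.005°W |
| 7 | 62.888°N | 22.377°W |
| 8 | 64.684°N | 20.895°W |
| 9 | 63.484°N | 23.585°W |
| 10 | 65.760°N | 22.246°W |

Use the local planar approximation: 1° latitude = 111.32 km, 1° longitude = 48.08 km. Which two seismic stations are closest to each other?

Pairwise distances:
5–6: 115.227 km
5–7: 327.313 km
5–8: 197.149 km
5–9: 250.579 km
5–10: 95.217 km
6–7: 359.008 km
6–8: 167.368 km
6–9: 301.928 km
6–10: 40.542 km
7–8: 212.249 km
7–9: 88.177 km
7–10: 319.773 km
8–9: 185.936 km
8–10: 136.259 km
9–10: 261.416 km
Closest pair: 6–10 at 40.542 km.

6 and 10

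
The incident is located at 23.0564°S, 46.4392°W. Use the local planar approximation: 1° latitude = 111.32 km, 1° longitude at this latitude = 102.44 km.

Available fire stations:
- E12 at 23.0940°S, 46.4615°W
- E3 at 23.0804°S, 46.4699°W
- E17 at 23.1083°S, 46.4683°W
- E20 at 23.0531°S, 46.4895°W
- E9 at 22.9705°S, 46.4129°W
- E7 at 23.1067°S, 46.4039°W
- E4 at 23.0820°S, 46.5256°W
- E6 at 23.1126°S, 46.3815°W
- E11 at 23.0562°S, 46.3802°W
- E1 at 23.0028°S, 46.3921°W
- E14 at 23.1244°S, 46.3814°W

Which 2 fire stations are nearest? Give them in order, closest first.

E3, E12

Distances from 23.0564°S, 46.4392°W:
E12: √((-0.0376·111.32)² + (-0.0223·102.44)²) = √(17.519515 + 5.218538) = 4.7684 km
E3: √((-0.0240·111.32)² + (-0.0307·102.44)²) = √(7.137874 + 9.890446) = 4.1265 km
E17: √((-0.0519·111.32)² + (-0.0291·102.44)²) = √(33.379599 + 8.886385) = 6.5012 km
E20: √((0.0033·111.32)² + (-0.0503·102.44)²) = √(0.134950 + 26.550647) = 5.1658 km
E9: √((0.0859·111.32)² + (0.0263·102.44)²) = √(91.439264 + 7.258563) = 9.9347 km
E7: √((-0.0503·111.32)² + (0.0353·102.44)²) = √(31.353236 + 13.076411) = 6.6656 km
E4: √((-0.0256·111.32)² + (-0.0864·102.44)²) = √(8.121314 + 78.336944) = 9.2983 km
E6: √((-0.0562·111.32)² + (0.0577·102.44)²) = √(39.139838 + 34.937415) = 8.6068 km
E11: √((0.0002·111.32)² + (0.0590·102.44)²) = √(0.000496 + 36.529452) = 6.0440 km
E1: √((0.0536·111.32)² + (0.0471·102.44)²) = √(35.602129 + 23.279892) = 7.6735 km
E14: √((-0.0680·111.32)² + (0.0578·102.44)²) = √(57.301266 + 35.058620) = 9.6104 km
Sorted: E3 (4.1265 km) < E12 (4.7684 km) < E20 (5.1658 km) < E11 (6.0440 km) < …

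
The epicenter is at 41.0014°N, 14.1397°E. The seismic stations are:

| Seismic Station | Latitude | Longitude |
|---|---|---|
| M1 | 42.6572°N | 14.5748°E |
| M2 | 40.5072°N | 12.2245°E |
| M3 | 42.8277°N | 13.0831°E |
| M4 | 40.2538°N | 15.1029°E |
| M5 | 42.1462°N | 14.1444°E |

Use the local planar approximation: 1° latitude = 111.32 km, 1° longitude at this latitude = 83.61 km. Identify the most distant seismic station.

M3

Distances from 41.0014°N, 14.1397°E:
M1: √((1.6558·111.32)² + (0.4351·83.61)²) = √(33975.210161 + 1323.410614) = 187.8793 km
M2: √((-0.4942·111.32)² + (-1.9152·83.61)²) = √(3026.578046 + 25641.575907) = 169.3167 km
M3: √((1.8263·111.32)² + (-1.0566·83.61)²) = √(41332.400939 + 7804.366563) = 221.6681 km
M4: √((-0.7476·111.32)² + (0.9632·83.61)²) = √(6926.039766 + 6485.588571) = 115.8086 km
M5: √((1.1448·111.32)² + (0.0047·83.61)²) = √(16240.733384 + 0.154423) = 127.4397 km
Maximum: M3 at 221.6681 km.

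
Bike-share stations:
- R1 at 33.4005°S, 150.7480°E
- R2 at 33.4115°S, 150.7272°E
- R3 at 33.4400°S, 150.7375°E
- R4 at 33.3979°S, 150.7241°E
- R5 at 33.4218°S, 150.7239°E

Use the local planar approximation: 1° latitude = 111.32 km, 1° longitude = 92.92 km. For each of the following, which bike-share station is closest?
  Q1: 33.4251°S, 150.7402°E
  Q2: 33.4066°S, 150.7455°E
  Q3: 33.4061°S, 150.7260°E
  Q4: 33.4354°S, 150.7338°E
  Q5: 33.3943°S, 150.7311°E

Q1→R5; Q2→R1; Q3→R2; Q4→R3; Q5→R4

Q1 at 33.4251°S, 150.7402°E:
  R1: √((0.0246·111.32)² + (0.0078·92.92)²) = √(7.499229 + 0.525300) = 2.8328 km
  R2: √((0.0136·111.32)² + (-0.0130·92.92)²) = √(2.292051 + 1.459167) = 1.9368 km
  R3: √((-0.0149·111.32)² + (-0.0027·92.92)²) = √(2.751180 + 0.062943) = 1.6775 km
  R4: √((0.0272·111.32)² + (-0.0161·92.92)²) = √(9.168203 + 2.238052) = 3.3773 km
  R5: √((0.0033·111.32)² + (-0.0163·92.92)²) = √(0.134950 + 2.294001) = 1.5585 km
  → nearest: R5 (1.5585 km)
Q2 at 33.4066°S, 150.7455°E:
  R1: √((0.0061·111.32)² + (0.0025·92.92)²) = √(0.461112 + 0.053963) = 0.7177 km
  R2: √((-0.0049·111.32)² + (-0.0183·92.92)²) = √(0.297535 + 2.891483) = 1.7858 km
  R3: √((-0.0334·111.32)² + (-0.0080·92.92)²) = √(13.824178 + 0.552584) = 3.7917 km
  R4: √((0.0087·111.32)² + (-0.0214·92.92)²) = √(0.937961 + 3.954085) = 2.2118 km
  R5: √((-0.0152·111.32)² + (-0.0216·92.92)²) = √(2.863081 + 4.028338) = 2.6252 km
  → nearest: R1 (0.7177 km)
Q3 at 33.4061°S, 150.7260°E:
  R1: √((0.0056·111.32)² + (0.0220·92.92)²) = √(0.388618 + 4.178917) = 2.1372 km
  R2: √((-0.0054·111.32)² + (0.0012·92.92)²) = √(0.361355 + 0.012433) = 0.6114 km
  R3: √((-0.0339·111.32)² + (0.0115·92.92)²) = √(14.241174 + 1.141863) = 3.9221 km
  R4: √((0.0082·111.32)² + (-0.0019·92.92)²) = √(0.833248 + 0.031169) = 0.9297 km
  R5: √((-0.0157·111.32)² + (-0.0021·92.92)²) = √(3.054539 + 0.038076) = 1.7586 km
  → nearest: R2 (0.6114 km)
Q4 at 33.4354°S, 150.7338°E:
  R1: √((0.0349·111.32)² + (0.0142·92.92)²) = √(15.093753 + 1.740985) = 4.1030 km
  R2: √((0.0239·111.32)² + (-0.0066·92.92)²) = √(7.078516 + 0.376103) = 2.7303 km
  R3: √((-0.0046·111.32)² + (0.0037·92.92)²) = √(0.262218 + 0.118201) = 0.6168 km
  R4: √((0.0375·111.32)² + (-0.0097·92.92)²) = √(17.426450 + 0.812385) = 4.2707 km
  R5: √((0.0136·111.32)² + (-0.0099·92.92)²) = √(2.292051 + 0.846231) = 1.7715 km
  → nearest: R3 (0.6168 km)
Q5 at 33.3943°S, 150.7311°E:
  R1: √((-0.0062·111.32)² + (0.0169·92.92)²) = √(0.476354 + 2.465993) = 1.7153 km
  R2: √((-0.0172·111.32)² + (-0.0039·92.92)²) = √(3.666091 + 0.131325) = 1.9487 km
  R3: √((-0.0457·111.32)² + (0.0064·92.92)²) = √(25.880865 + 0.353654) = 5.1220 km
  R4: √((-0.0036·111.32)² + (-0.0070·92.92)²) = √(0.160602 + 0.423072) = 0.7640 km
  R5: √((-0.0275·111.32)² + (-0.0072·92.92)²) = √(9.371558 + 0.447593) = 3.1336 km
  → nearest: R4 (0.7640 km)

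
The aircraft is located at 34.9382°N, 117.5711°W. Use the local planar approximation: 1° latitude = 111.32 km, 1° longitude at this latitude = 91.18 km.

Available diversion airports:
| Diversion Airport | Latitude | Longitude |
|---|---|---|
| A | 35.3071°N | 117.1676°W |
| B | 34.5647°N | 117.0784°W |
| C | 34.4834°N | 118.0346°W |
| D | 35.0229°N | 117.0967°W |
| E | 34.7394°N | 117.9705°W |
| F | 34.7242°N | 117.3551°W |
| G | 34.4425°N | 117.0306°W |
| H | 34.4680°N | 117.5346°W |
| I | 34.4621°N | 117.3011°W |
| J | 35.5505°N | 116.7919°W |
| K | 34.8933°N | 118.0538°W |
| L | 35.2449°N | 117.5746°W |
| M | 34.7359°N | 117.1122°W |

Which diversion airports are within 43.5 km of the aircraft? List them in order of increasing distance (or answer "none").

Distances from 34.9382°N, 117.5711°W:
A: √((0.3689·111.32)² + (0.4035·91.18)²) = √(1686.412085 + 1353.587247) = 55.1362 km
B: √((-0.3735·111.32)² + (0.4927·91.18)²) = √(1728.731747 + 2018.200457) = 61.2122 km
C: √((-0.4548·111.32)² + (-0.4635·91.18)²) = √(2563.228406 + 1786.070727) = 65.9492 km
D: √((0.0847·111.32)² + (0.4744·91.18)²) = √(88.902345 + 1871.063542) = 44.2715 km
E: √((-0.1988·111.32)² + (-0.3994·91.18)²) = √(489.755312 + 1326.219157) = 42.6143 km
F: √((-0.2140·111.32)² + (0.2160·91.18)²) = √(567.510553 + 387.888298) = 30.9095 km
G: √((-0.4957·111.32)² + (0.5405·91.18)²) = √(3044.978518 + 2428.793390) = 73.9849 km
H: √((-0.4702·111.32)² + (0.0365·91.18)²) = √(2739.754475 + 11.076050) = 52.4484 km
I: √((-0.4761·111.32)² + (0.2700·91.18)²) = √(2808.941912 + 606.075466) = 58.4382 km
J: √((0.6123·111.32)² + (0.7792·91.18)²) = √(4645.954093 + 5047.741004) = 98.4566 km
K: √((-0.0449·111.32)² + (-0.4827·91.18)²) = √(24.982683 + 1937.107726) = 44.2955 km
L: √((0.3067·111.32)² + (-0.0035·91.18)²) = √(1165.665512 + 0.101844) = 34.1433 km
M: √((-0.2023·111.32)² + (0.4589·91.18)²) = √(507.152021 + 1750.794974) = 47.5179 km
Threshold 43.5 km: F (30.9095 km), L (34.1433 km), E (42.6143 km) are within range.

F, L, E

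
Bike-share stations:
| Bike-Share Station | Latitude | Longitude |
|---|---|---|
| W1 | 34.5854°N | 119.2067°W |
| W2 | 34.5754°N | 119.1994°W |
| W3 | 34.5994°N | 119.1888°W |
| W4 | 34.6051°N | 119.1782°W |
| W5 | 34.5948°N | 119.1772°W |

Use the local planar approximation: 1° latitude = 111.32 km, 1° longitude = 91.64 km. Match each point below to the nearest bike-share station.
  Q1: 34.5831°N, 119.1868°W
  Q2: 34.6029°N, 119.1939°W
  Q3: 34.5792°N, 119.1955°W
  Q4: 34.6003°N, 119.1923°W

Q1 at 34.5831°N, 119.1868°W:
  W1: √((0.0023·111.32)² + (-0.0199·91.64)²) = √(0.065554 + 3.325648) = 1.8415 km
  W2: √((-0.0077·111.32)² + (-0.0126·91.64)²) = √(0.734730 + 1.333249) = 1.4380 km
  W3: √((0.0163·111.32)² + (-0.0020·91.64)²) = √(3.292468 + 0.033592) = 1.8237 km
  W4: √((0.0220·111.32)² + (0.0086·91.64)²) = √(5.997797 + 0.621108) = 2.5727 km
  W5: √((0.0117·111.32)² + (0.0096·91.64)²) = √(1.696360 + 0.773950) = 1.5717 km
  → nearest: W2 (1.4380 km)
Q2 at 34.6029°N, 119.1939°W:
  W1: √((-0.0175·111.32)² + (-0.0128·91.64)²) = √(3.795094 + 1.375910) = 2.2740 km
  W2: √((-0.0275·111.32)² + (-0.0055·91.64)²) = √(9.371558 + 0.254036) = 3.1025 km
  W3: √((-0.0035·111.32)² + (0.0051·91.64)²) = √(0.151804 + 0.218429) = 0.6085 km
  W4: √((0.0022·111.32)² + (0.0157·91.64)²) = √(0.059978 + 2.069996) = 1.4594 km
  W5: √((-0.0081·111.32)² + (0.0167·91.64)²) = √(0.813048 + 2.342087) = 1.7763 km
  → nearest: W3 (0.6085 km)
Q3 at 34.5792°N, 119.1955°W:
  W1: √((0.0062·111.32)² + (-0.0112·91.64)²) = √(0.476354 + 1.053431) = 1.2368 km
  W2: √((-0.0038·111.32)² + (-0.0039·91.64)²) = √(0.178943 + 0.127732) = 0.5538 km
  W3: √((0.0202·111.32)² + (0.0067·91.64)²) = √(5.056490 + 0.376981) = 2.3310 km
  W4: √((0.0259·111.32)² + (0.0173·91.64)²) = √(8.312773 + 2.513404) = 3.2903 km
  W5: √((0.0156·111.32)² + (0.0183·91.64)²) = √(3.015752 + 2.812369) = 2.4142 km
  → nearest: W2 (0.5538 km)
Q4 at 34.6003°N, 119.1923°W:
  W1: √((-0.0149·111.32)² + (-0.0144·91.64)²) = √(2.751180 + 1.741386) = 2.1196 km
  W2: √((-0.0249·111.32)² + (-0.0071·91.64)²) = √(7.683252 + 0.423338) = 2.8472 km
  W3: √((-0.0009·111.32)² + (0.0035·91.64)²) = √(0.010038 + 0.102874) = 0.3360 km
  W4: √((0.0048·111.32)² + (0.0141·91.64)²) = √(0.285515 + 1.669584) = 1.3982 km
  W5: √((-0.0055·111.32)² + (0.0151·91.64)²) = √(0.374862 + 1.914803) = 1.5132 km
  → nearest: W3 (0.3360 km)

Q1→W2; Q2→W3; Q3→W2; Q4→W3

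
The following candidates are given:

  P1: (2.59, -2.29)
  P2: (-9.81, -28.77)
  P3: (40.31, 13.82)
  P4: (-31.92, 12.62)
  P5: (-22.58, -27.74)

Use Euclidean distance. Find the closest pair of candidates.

P2 and P5

Pairwise distances:
P1–P2: 29.24
P1–P3: 41.02
P1–P4: 37.59
P1–P5: 35.79
P2–P3: 65.77
P2–P4: 46.93
P2–P5: 12.81
P3–P4: 72.24
P3–P5: 75.38
P4–P5: 41.43
Closest pair: P2–P5 at 12.81.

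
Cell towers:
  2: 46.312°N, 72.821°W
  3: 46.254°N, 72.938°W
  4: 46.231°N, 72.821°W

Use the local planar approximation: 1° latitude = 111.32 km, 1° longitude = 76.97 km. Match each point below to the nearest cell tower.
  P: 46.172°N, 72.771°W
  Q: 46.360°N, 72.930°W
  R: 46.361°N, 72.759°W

P at 46.172°N, 72.771°W:
  2: √((0.140·111.32)² + (-0.050·76.97)²) = √(242.88599 + 14.81095) = 16.053 km
  3: √((0.082·111.32)² + (-0.167·76.97)²) = √(83.32477 + 165.22506) = 15.765 km
  4: √((0.059·111.32)² + (-0.050·76.97)²) = √(43.13705 + 14.81095) = 7.612 km
  → nearest: 4 (7.612 km)
Q at 46.360°N, 72.930°W:
  2: √((-0.048·111.32)² + (0.109·76.97)²) = √(28.55150 + 70.38757) = 9.947 km
  3: √((-0.106·111.32)² + (-0.008·76.97)²) = √(139.23811 + 0.37916) = 11.816 km
  4: √((-0.129·111.32)² + (0.109·76.97)²) = √(206.21764 + 70.38757) = 16.631 km
  → nearest: 2 (9.947 km)
R at 46.361°N, 72.759°W:
  2: √((-0.049·111.32)² + (-0.062·76.97)²) = √(29.75353 + 22.77332) = 7.248 km
  3: √((-0.107·111.32)² + (-0.179·76.97)²) = √(141.87764 + 189.82309) = 18.213 km
  4: √((-0.130·111.32)² + (-0.062·76.97)²) = √(209.42721 + 22.77332) = 15.238 km
  → nearest: 2 (7.248 km)

P→4; Q→2; R→2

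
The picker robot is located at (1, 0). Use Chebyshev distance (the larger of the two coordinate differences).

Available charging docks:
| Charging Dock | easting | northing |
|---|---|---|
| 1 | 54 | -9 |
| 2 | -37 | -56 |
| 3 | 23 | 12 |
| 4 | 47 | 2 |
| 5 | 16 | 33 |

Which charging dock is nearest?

Distances from (1, 0):
1: 53
2: 56
3: 22
4: 46
5: 33
Minimum: 3 at 22.

3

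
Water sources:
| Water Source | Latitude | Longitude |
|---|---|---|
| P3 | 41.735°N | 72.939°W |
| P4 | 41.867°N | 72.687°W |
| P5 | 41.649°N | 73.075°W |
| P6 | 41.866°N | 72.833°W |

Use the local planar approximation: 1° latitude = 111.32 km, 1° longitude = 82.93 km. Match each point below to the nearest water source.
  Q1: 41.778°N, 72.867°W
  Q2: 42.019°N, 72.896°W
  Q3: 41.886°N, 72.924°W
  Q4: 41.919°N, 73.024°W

Q1 at 41.778°N, 72.867°W:
  P3: 7.653 km
  P4: 17.916 km
  P5: 22.445 km
  P6: 10.194 km
  → nearest: P3 (7.653 km)
Q2 at 42.019°N, 72.896°W:
  P3: 31.815 km
  P4: 24.222 km
  P5: 43.782 km
  P6: 17.815 km
  → nearest: P6 (17.815 km)
Q3 at 41.886°N, 72.924°W:
  P3: 16.855 km
  P4: 19.768 km
  P5: 29.204 km
  P6: 7.868 km
  → nearest: P6 (7.868 km)
Q4 at 41.919°N, 73.024°W:
  P3: 21.662 km
  P4: 28.541 km
  P5: 30.353 km
  P6: 16.903 km
  → nearest: P6 (16.903 km)

Q1→P3; Q2→P6; Q3→P6; Q4→P6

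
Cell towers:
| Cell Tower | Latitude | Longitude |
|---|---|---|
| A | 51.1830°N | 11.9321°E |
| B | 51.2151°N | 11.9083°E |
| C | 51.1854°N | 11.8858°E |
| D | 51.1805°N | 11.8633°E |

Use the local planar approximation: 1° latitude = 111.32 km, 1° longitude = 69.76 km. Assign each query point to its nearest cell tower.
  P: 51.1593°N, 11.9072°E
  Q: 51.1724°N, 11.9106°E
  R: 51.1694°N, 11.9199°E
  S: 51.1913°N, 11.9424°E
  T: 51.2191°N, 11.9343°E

P→A; Q→A; R→A; S→A; T→B

P at 51.1593°N, 11.9072°E:
  A: √((0.0237·111.32)² + (0.0249·69.76)²) = √(6.960542 + 3.017252) = 3.1588 km
  B: √((0.0558·111.32)² + (0.0011·69.76)²) = √(38.584670 + 0.005888) = 6.2121 km
  C: √((0.0261·111.32)² + (-0.0214·69.76)²) = √(8.441651 + 2.228643) = 3.2665 km
  D: √((0.0212·111.32)² + (-0.0439·69.76)²) = √(5.569524 + 9.378686) = 3.8663 km
  → nearest: A (3.1588 km)
Q at 51.1724°N, 11.9106°E:
  A: √((0.0106·111.32)² + (0.0215·69.76)²) = √(1.392381 + 2.249520) = 1.9084 km
  B: √((0.0427·111.32)² + (-0.0023·69.76)²) = √(22.594469 + 0.025744) = 4.7561 km
  C: √((0.0130·111.32)² + (-0.0248·69.76)²) = √(2.094272 + 2.993066) = 2.2555 km
  D: √((0.0081·111.32)² + (-0.0473·69.76)²) = √(0.813048 + 10.887677) = 3.4206 km
  → nearest: A (1.9084 km)
R at 51.1694°N, 11.9199°E:
  A: √((0.0136·111.32)² + (0.0122·69.76)²) = √(2.292051 + 0.724324) = 1.7368 km
  B: √((0.0457·111.32)² + (-0.0116·69.76)²) = √(25.880865 + 0.654831) = 5.1513 km
  C: √((0.0160·111.32)² + (-0.0341·69.76)²) = √(3.172388 + 5.658766) = 2.9717 km
  D: √((0.0111·111.32)² + (-0.0566·69.76)²) = √(1.526836 + 15.589989) = 4.1372 km
  → nearest: A (1.7368 km)
S at 51.1913°N, 11.9424°E:
  A: √((-0.0083·111.32)² + (-0.0103·69.76)²) = √(0.853695 + 0.516282) = 1.1705 km
  B: √((0.0238·111.32)² + (-0.0341·69.76)²) = √(7.019405 + 5.658766) = 3.5606 km
  C: √((-0.0059·111.32)² + (-0.0566·69.76)²) = √(0.431370 + 15.589989) = 4.0027 km
  D: √((-0.0108·111.32)² + (-0.0791·69.76)²) = √(1.445419 + 30.448501) = 5.6475 km
  → nearest: A (1.1705 km)
T at 51.2191°N, 11.9343°E:
  A: √((-0.0361·111.32)² + (-0.0022·69.76)²) = √(16.149564 + 0.023554) = 4.0216 km
  B: √((-0.0040·111.32)² + (-0.0260·69.76)²) = √(0.198274 + 3.289725) = 1.8676 km
  C: √((-0.0337·111.32)² + (-0.0485·69.76)²) = √(14.073632 + 11.447125) = 5.0518 km
  D: √((-0.0386·111.32)² + (-0.0710·69.76)²) = √(18.463796 + 24.531813) = 6.5571 km
  → nearest: B (1.8676 km)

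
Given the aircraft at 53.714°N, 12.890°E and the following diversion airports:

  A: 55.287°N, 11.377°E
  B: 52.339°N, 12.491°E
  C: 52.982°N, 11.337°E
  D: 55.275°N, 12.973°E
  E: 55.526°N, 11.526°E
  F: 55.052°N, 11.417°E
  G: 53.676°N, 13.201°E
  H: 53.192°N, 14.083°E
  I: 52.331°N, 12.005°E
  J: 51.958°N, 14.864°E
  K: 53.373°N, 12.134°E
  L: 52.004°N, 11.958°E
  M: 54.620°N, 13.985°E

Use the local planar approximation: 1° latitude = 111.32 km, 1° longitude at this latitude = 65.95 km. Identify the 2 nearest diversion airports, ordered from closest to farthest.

G, K

Distances from 53.714°N, 12.890°E:
A: √((1.573·111.32)² + (-1.513·65.95)²) = √(30662.23731 + 9956.51737) = 201.541 km
B: √((-1.375·111.32)² + (-0.399·65.95)²) = √(23428.89423 + 692.42923) = 155.310 km
C: √((-0.732·111.32)² + (-1.553·65.95)²) = √(6640.00731 + 10489.92809) = 130.881 km
D: √((1.561·111.32)² + (0.083·65.95)²) = √(30196.19362 + 29.96303) = 173.857 km
E: √((1.812·111.32)² + (-1.364·65.95)²) = √(40687.66640 + 8092.04595) = 220.861 km
F: √((1.338·111.32)² + (-1.473·65.95)²) = √(22184.95858 + 9437.02474) = 177.826 km
G: √((-0.038·111.32)² + (0.311·65.95)²) = √(17.89425 + 420.67856) = 20.942 km
H: √((-0.522·111.32)² + (1.193·65.95)²) = √(3376.66053 + 6190.28276) = 97.811 km
I: √((-1.383·111.32)² + (-0.885·65.95)²) = √(23702.31445 + 3406.56077) = 164.648 km
J: √((-1.756·111.32)² + (1.974·65.95)²) = √(38211.61721 + 16948.21234) = 234.861 km
K: √((-0.341·111.32)² + (-0.756·65.95)²) = √(1440.97071 + 2485.84011) = 62.664 km
L: √((-1.710·111.32)² + (-0.932·65.95)²) = √(36235.86359 + 3777.99540) = 200.035 km
M: √((0.906·111.32)² + (1.095·65.95)²) = √(10171.91660 + 5215.04233) = 124.044 km
Sorted: G (20.942 km) < K (62.664 km) < H (97.811 km) < M (124.044 km) < …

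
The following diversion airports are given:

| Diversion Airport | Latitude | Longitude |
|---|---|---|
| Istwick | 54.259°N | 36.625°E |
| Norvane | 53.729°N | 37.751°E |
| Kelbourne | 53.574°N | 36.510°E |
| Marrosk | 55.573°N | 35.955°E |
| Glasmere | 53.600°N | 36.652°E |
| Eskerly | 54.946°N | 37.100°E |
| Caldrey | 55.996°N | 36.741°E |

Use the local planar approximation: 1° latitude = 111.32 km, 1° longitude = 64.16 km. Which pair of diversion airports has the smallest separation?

Kelbourne and Glasmere

Pairwise distances:
Istwick–Norvane: √((-0.530·111.32)² + (1.126·64.16)²) = √(3480.95280 + 5219.21865) = 93.275 km
Istwick–Kelbourne: √((-0.685·111.32)² + (-0.115·64.16)²) = √(5814.70302 + 54.44079) = 76.610 km
Istwick–Marrosk: √((1.314·111.32)² + (-0.670·64.16)²) = √(21396.22350 + 1847.89936) = 152.460 km
Istwick–Glasmere: √((-0.659·111.32)² + (0.027·64.16)²) = √(5381.67199 + 3.00093) = 73.380 km
Istwick–Eskerly: √((0.687·111.32)² + (0.475·64.16)²) = √(5848.70706 + 928.78658) = 82.326 km
Istwick–Caldrey: √((1.737·111.32)² + (0.116·64.16)²) = √(37389.18789 + 55.39170) = 193.506 km
Norvane–Kelbourne: √((-0.155·111.32)² + (-1.241·64.16)²) = √(297.72122 + 6339.75206) = 81.471 km
Norvane–Marrosk: √((1.844·111.32)² + (-1.796·64.16)²) = √(42137.44792 + 13278.26633) = 235.405 km
Norvane–Glasmere: √((-0.129·111.32)² + (-1.099·64.16)²) = √(206.21764 + 4971.91958) = 71.959 km
Norvane–Eskerly: √((1.217·111.32)² + (-0.651·64.16)²) = √(18353.86580 + 1744.57919) = 141.769 km
Norvane–Caldrey: √((2.267·111.32)² + (-1.010·64.16)²) = √(63686.80112 + 4199.24736) = 260.550 km
Kelbourne–Marrosk: √((1.999·111.32)² + (-0.555·64.16)²) = √(49519.01342 + 1267.98664) = 225.360 km
Kelbourne–Glasmere: √((0.026·111.32)² + (0.142·64.16)²) = √(8.37709 + 83.00522) = 9.559 km
Kelbourne–Eskerly: √((1.372·111.32)² + (0.590·64.16)²) = √(23326.77058 + 1432.95560) = 157.352 km
Kelbourne–Caldrey: √((2.422·111.32)² + (0.231·64.16)²) = √(72693.34826 + 219.66086) = 270.024 km
Marrosk–Glasmere: √((-1.973·111.32)² + (0.697·64.16)²) = √(48239.25209 + 1999.83547) = 224.141 km
Marrosk–Eskerly: √((-0.627·111.32)² + (1.145·64.16)²) = √(4871.71055 + 5396.84175) = 101.334 km
Marrosk–Caldrey: √((0.423·111.32)² + (0.786·64.16)²) = √(2217.31365 + 2543.16069) = 68.996 km
Glasmere–Eskerly: √((1.346·111.32)² + (0.448·64.16)²) = √(22451.04266 + 826.19914) = 152.569 km
Glasmere–Caldrey: √((2.396·111.32)² + (0.089·64.16)²) = √(71141.00936 + 32.60684) = 266.784 km
Eskerly–Caldrey: √((1.050·111.32)² + (-0.359·64.16)²) = √(13662.33700 + 530.53936) = 119.134 km
Closest pair: Kelbourne–Glasmere at 9.559 km.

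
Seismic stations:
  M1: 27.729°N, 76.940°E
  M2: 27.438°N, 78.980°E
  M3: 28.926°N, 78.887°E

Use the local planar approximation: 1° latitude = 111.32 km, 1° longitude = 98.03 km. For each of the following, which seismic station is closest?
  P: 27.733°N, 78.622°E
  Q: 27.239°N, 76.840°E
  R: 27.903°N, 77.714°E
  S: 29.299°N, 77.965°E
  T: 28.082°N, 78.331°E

P at 27.733°N, 78.622°E:
  M1: √((-0.004·111.32)² + (-1.682·98.03)²) = √(0.19827 + 27187.54469) = 164.887 km
  M2: √((-0.295·111.32)² + (0.358·98.03)²) = √(1078.42619 + 1231.64078) = 48.063 km
  M3: √((1.193·111.32)² + (0.265·98.03)²) = √(17637.10428 + 674.85389) = 135.322 km
  → nearest: M2 (48.063 km)
Q at 27.239°N, 76.840°E:
  M1: √((0.490·111.32)² + (0.100·98.03)²) = √(2975.35339 + 96.09881) = 55.421 km
  M2: √((0.199·111.32)² + (2.140·98.03)²) = √(490.74123 + 44009.41057) = 210.951 km
  M3: √((1.687·111.32)² + (2.047·98.03)²) = √(35267.65311 + 40267.40944) = 274.836 km
  → nearest: M1 (55.421 km)
R at 27.903°N, 77.714°E:
  M1: √((-0.174·111.32)² + (-0.774·98.03)²) = √(375.18450 + 5757.04901) = 78.309 km
  M2: √((-0.465·111.32)² + (1.266·98.03)²) = √(2679.49099 + 15402.29427) = 134.469 km
  M3: √((1.023·111.32)² + (1.173·98.03)²) = √(12968.73639 + 13222.51382) = 161.837 km
  → nearest: M1 (78.309 km)
S at 29.299°N, 77.965°E:
  M1: √((-1.570·111.32)² + (-1.025·98.03)²) = √(30545.39180 + 10096.38112) = 201.598 km
  M2: √((-1.861·111.32)² + (1.015·98.03)²) = √(42917.96701 + 9900.33955) = 229.822 km
  M3: √((-0.373·111.32)² + (0.922·98.03)²) = √(1724.10638 + 8169.20599) = 99.465 km
  → nearest: M3 (99.465 km)
T at 28.082°N, 78.331°E:
  M1: √((-0.353·111.32)² + (-1.391·98.03)²) = √(1544.17247 + 18593.97597) = 141.909 km
  M2: √((-0.644·111.32)² + (0.649·98.03)²) = √(5139.46757 + 4047.69144) = 95.850 km
  M3: √((0.844·111.32)² + (0.556·98.03)²) = √(8827.36915 + 2970.76014) = 108.619 km
  → nearest: M2 (95.850 km)

P→M2; Q→M1; R→M1; S→M3; T→M2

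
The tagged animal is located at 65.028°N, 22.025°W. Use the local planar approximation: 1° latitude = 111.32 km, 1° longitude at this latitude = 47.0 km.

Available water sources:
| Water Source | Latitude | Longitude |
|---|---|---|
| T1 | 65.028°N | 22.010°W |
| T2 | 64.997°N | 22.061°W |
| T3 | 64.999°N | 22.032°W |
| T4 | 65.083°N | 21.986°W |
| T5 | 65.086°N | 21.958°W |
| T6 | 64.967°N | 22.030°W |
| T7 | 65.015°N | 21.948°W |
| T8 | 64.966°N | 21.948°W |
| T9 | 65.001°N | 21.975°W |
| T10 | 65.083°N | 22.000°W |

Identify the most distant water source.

T8

Distances from 65.028°N, 22.025°W:
T1: 0.705 km
T2: 3.843 km
T3: 3.245 km
T4: 6.391 km
T5: 7.184 km
T6: 6.795 km
T7: 3.898 km
T8: 7.793 km
T9: 3.815 km
T10: 6.234 km
Maximum: T8 at 7.793 km.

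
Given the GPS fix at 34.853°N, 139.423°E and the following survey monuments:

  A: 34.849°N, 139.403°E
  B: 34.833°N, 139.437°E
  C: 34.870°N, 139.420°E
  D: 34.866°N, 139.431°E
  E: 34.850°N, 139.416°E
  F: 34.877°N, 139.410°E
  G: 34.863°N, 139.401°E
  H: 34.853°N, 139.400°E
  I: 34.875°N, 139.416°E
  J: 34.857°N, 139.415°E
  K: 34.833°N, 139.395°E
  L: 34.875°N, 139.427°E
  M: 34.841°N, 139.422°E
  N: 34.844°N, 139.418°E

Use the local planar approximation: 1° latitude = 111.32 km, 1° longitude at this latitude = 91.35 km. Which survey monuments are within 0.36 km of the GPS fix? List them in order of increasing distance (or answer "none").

Distances from 34.853°N, 139.423°E:
A: √((-0.004·111.32)² + (-0.020·91.35)²) = √(0.19827 + 3.33793) = 1.880 km
B: √((-0.020·111.32)² + (0.014·91.35)²) = √(4.95686 + 1.63559) = 2.568 km
C: √((0.017·111.32)² + (-0.003·91.35)²) = √(3.58133 + 0.07510) = 1.912 km
D: √((0.013·111.32)² + (0.008·91.35)²) = √(2.09427 + 0.53407) = 1.621 km
E: √((-0.003·111.32)² + (-0.007·91.35)²) = √(0.11153 + 0.40890) = 0.721 km
F: √((0.024·111.32)² + (-0.013·91.35)²) = √(7.13787 + 1.41028) = 2.924 km
G: √((0.010·111.32)² + (-0.022·91.35)²) = √(1.23921 + 4.03889) = 2.297 km
H: √((0.000·111.32)² + (-0.023·91.35)²) = √(0.00000 + 4.41441) = 2.101 km
I: √((0.022·111.32)² + (-0.007·91.35)²) = √(5.99780 + 0.40890) = 2.531 km
J: √((0.004·111.32)² + (-0.008·91.35)²) = √(0.19827 + 0.53407) = 0.856 km
K: √((-0.020·111.32)² + (-0.028·91.35)²) = √(4.95686 + 6.54234) = 3.391 km
L: √((0.022·111.32)² + (0.004·91.35)²) = √(5.99780 + 0.13352) = 2.476 km
M: √((-0.012·111.32)² + (-0.001·91.35)²) = √(1.78447 + 0.00834) = 1.339 km
N: √((-0.009·111.32)² + (-0.005·91.35)²) = √(1.00376 + 0.20862) = 1.101 km
Threshold 0.36 km: none within range.

none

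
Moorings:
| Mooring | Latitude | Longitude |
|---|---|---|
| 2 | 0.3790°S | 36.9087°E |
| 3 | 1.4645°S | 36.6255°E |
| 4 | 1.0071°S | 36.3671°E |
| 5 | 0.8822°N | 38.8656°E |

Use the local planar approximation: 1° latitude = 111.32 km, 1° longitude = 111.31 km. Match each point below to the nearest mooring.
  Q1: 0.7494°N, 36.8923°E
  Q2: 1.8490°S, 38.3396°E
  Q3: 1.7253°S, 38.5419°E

Q1 at 0.7494°N, 36.8923°E:
  2: 125.6268 km
  3: 248.2342 km
  4: 204.0857 km
  5: 220.1450 km
  → nearest: 2 (125.6268 km)
Q2 at 1.8490°S, 38.3396°E:
  2: 228.3555 km
  3: 195.5386 km
  4: 238.7250 km
  5: 309.6233 km
  → nearest: 3 (195.5386 km)
Q3 at 1.7253°S, 38.5419°E:
  2: 235.6039 km
  3: 215.2811 km
  4: 254.9378 km
  5: 292.4946 km
  → nearest: 3 (215.2811 km)

Q1→2; Q2→3; Q3→3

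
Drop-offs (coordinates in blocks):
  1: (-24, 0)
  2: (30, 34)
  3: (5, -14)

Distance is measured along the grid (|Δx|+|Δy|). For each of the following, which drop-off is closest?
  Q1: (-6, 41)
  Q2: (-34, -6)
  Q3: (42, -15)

Q1 at (-6, 41):
  1: |-18| + |-41| = 18 + 41 = 59 blocks
  2: |36| + |-7| = 36 + 7 = 43 blocks
  3: |11| + |-55| = 11 + 55 = 66 blocks
  → nearest: 2 (43 blocks)
Q2 at (-34, -6):
  1: |10| + |6| = 10 + 6 = 16 blocks
  2: |64| + |40| = 64 + 40 = 104 blocks
  3: |39| + |-8| = 39 + 8 = 47 blocks
  → nearest: 1 (16 blocks)
Q3 at (42, -15):
  1: |-66| + |15| = 66 + 15 = 81 blocks
  2: |-12| + |49| = 12 + 49 = 61 blocks
  3: |-37| + |1| = 37 + 1 = 38 blocks
  → nearest: 3 (38 blocks)

Q1→2; Q2→1; Q3→3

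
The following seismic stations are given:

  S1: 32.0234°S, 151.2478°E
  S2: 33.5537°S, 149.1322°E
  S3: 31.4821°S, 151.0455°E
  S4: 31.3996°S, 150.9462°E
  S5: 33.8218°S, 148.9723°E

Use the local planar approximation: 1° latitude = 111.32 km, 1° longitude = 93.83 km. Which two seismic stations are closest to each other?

S3 and S4

Pairwise distances:
S3–S4: √((0.0825·111.32)² + (-0.0993·93.83)²) = √(84.344019 + 86.812433) = 13.0827 km
S2–S5: √((-0.2681·111.32)² + (-0.1599·93.83)²) = √(890.717578 + 225.102522) = 33.4039 km
S1–S3: √((0.5413·111.32)² + (-0.2023·93.83)²) = √(3630.968234 + 360.309073) = 63.1766 km
S1–S4: √((0.6238·111.32)² + (-0.3016·93.83)²) = √(4822.110256 + 800.840646) = 74.9863 km
S1–S2: √((-1.5303·111.32)² + (-2.1156·93.83)²) = √(29020.143246 + 39404.929002) = 261.5819 km
S2–S3: √((2.0716·111.32)² + (1.9133·93.83)²) = √(53181.208245 + 32229.203723) = 292.2506 km
S1–S5: √((-1.7984·111.32)² + (-2.2755·93.83)²) = √(40079.194360 + 45586.590558) = 292.6872 km
S2–S4: √((2.1541·111.32)² + (1.8140·93.83)²) = √(57501.360026 + 28970.633906) = 294.0612 km
S3–S5: √((-2.3397·111.32)² + (-2.0732·93.83)²) = √(67837.017473 + 37841.281288) = 325.0820 km
S4–S5: √((-2.4222·111.32)² + (-1.9739·93.83)²) = √(72705.354262 + 34303.128227) = 327.1215 km
Closest pair: S3–S4 at 13.0827 km.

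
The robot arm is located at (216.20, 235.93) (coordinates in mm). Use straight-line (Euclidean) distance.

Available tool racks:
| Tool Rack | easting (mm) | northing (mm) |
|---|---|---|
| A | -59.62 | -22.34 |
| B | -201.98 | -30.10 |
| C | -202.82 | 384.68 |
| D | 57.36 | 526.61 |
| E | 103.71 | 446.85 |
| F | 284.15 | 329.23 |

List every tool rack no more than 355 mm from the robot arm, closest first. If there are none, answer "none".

F, E, D

Distances from (216.20, 235.93):
A: √((-275.82)² + (-258.27)²) = √(76076.6724 + 66703.3929) = 377.86 mm
B: √((-418.18)² + (-266.03)²) = √(174874.5124 + 70771.9609) = 495.63 mm
C: √((-419.02)² + (148.75)²) = √(175577.7604 + 22126.5625) = 444.64 mm
D: √((-158.84)² + (290.68)²) = √(25230.1456 + 84494.8624) = 331.25 mm
E: √((-112.49)² + (210.92)²) = √(12654.0001 + 44487.2464) = 239.04 mm
F: √((67.95)² + (93.30)²) = √(4617.2025 + 8704.8900) = 115.42 mm
Threshold 355 mm: F (115.42 mm), E (239.04 mm), D (331.25 mm) are within range.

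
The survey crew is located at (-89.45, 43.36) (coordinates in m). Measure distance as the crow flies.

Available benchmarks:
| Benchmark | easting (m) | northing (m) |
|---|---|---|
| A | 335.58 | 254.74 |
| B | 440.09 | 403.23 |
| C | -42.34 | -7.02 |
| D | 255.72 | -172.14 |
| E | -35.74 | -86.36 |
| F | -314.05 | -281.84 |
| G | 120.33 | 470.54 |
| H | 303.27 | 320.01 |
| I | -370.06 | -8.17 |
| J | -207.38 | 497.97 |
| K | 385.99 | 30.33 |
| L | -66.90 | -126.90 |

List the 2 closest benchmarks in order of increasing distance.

C, E

Distances from (-89.45, 43.36):
A: √((425.03)² + (211.38)²) = √(180650.5009 + 44681.5044) = 474.69 m
B: √((529.54)² + (359.87)²) = √(280412.6116 + 129506.4169) = 640.25 m
C: √((47.11)² + (-50.38)²) = √(2219.3521 + 2538.1444) = 68.97 m
D: √((345.17)² + (-215.50)²) = √(119142.3289 + 46440.2500) = 406.92 m
E: √((53.71)² + (-129.72)²) = √(2884.7641 + 16827.2784) = 140.40 m
F: √((-224.60)² + (-325.20)²) = √(50445.1600 + 105755.0400) = 395.22 m
G: √((209.78)² + (427.18)²) = √(44007.6484 + 182482.7524) = 475.91 m
H: √((392.72)² + (276.65)²) = √(154228.9984 + 76535.2225) = 480.38 m
I: √((-280.61)² + (-51.53)²) = √(78741.9721 + 2655.3409) = 285.30 m
J: √((-117.93)² + (454.61)²) = √(13907.4849 + 206670.2521) = 469.66 m
K: √((475.44)² + (-13.03)²) = √(226043.1936 + 169.7809) = 475.62 m
L: √((22.55)² + (-170.26)²) = √(508.5025 + 28988.4676) = 171.75 m
Sorted: C (68.97 m) < E (140.40 m) < L (171.75 m) < I (285.30 m) < …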